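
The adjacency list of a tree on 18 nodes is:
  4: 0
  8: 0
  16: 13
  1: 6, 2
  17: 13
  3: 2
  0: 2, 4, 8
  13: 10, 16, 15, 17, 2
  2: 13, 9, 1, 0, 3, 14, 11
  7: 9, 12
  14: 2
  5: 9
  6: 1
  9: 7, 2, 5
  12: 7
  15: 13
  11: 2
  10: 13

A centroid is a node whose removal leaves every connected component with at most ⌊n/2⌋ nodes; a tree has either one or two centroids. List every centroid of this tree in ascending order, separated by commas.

If 2 is removed the pieces have sizes 5, 4, 3, 2, 1, 1, 1, all ≤ ⌊18/2⌋ = 9.
Every other node leaves some component of size > 9, so the centroid is unique.

2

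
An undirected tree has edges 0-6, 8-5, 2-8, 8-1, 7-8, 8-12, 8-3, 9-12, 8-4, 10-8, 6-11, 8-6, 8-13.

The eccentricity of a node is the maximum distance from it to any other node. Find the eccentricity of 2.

3

Distances from 2 peak at 3, attained at 9 (0, 11 also at distance 3).
2–8–12–9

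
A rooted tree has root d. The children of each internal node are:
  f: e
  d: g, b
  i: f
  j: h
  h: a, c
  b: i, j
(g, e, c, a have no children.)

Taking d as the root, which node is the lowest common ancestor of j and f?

j's ancestor chain is j, b, d and f's is f, i, b, d; they first meet at b.

b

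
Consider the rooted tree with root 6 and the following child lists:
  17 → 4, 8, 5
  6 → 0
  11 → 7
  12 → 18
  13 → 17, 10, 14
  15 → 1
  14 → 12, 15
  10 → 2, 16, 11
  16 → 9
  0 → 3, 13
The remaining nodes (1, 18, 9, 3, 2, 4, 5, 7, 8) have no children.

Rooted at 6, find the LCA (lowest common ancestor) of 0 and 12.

Ancestors of 0 (toward the root): 0, 6.
Ancestors of 12: 12, 14, 13, 0, 6.
The deepest node appearing in both lists is 0.

0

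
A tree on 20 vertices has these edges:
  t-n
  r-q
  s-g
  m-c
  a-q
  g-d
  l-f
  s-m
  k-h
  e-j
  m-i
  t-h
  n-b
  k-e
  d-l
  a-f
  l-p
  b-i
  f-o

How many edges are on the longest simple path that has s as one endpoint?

9

The node farthest from s is j, via s-m-i-b-n-t-h-k-e-j — 9 edges.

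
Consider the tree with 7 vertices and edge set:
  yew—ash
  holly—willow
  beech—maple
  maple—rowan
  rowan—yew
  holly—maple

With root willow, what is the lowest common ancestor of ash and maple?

Path ash→root: ash yew rowan maple holly willow; path maple→root: maple holly willow.
First common node: maple.

maple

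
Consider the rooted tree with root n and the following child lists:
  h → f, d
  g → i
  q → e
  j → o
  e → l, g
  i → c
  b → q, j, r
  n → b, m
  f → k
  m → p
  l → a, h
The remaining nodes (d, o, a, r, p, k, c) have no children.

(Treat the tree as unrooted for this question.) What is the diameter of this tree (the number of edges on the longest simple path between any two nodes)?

Starting from p, a farthest node is k at distance 9.
One longest path: p – m – n – b – q – e – l – h – f – k.
So the diameter is 9.

9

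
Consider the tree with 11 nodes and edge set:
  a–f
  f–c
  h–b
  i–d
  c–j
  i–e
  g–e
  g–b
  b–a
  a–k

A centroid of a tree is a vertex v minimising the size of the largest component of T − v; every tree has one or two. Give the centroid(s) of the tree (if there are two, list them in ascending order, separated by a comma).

If b is removed the pieces have sizes 5, 4, 1, all ≤ ⌊11/2⌋ = 5.
Every other node leaves some component of size > 5, so the centroid is unique.

b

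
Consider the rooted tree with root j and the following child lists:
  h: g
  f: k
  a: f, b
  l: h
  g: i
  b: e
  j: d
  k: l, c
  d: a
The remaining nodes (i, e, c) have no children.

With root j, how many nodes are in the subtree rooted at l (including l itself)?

4

l's subtree: {l, h, g, i}, size 4.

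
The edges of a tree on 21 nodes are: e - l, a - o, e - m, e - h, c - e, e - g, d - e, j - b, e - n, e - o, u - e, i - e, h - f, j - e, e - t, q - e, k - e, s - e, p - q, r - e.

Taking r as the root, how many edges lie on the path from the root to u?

2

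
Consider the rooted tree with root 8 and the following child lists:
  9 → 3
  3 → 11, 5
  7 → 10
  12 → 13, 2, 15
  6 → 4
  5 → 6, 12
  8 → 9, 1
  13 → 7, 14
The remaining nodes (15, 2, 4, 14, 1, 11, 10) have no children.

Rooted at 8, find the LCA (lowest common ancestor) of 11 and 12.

3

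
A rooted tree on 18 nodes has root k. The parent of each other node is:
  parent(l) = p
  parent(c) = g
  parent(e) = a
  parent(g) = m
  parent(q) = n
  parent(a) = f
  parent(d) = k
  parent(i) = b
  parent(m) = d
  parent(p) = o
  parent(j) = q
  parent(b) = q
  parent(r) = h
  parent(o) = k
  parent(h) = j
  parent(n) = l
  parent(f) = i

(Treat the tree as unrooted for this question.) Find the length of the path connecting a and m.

a – f – i – b – q – n – l – p – o – k – d – m: 11 edges.

11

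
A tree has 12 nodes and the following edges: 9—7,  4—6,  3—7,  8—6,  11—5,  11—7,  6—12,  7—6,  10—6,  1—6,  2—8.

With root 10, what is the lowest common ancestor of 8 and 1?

6

Ancestors of 8 (toward the root): 8, 6, 10.
Ancestors of 1: 1, 6, 10.
The deepest node appearing in both lists is 6.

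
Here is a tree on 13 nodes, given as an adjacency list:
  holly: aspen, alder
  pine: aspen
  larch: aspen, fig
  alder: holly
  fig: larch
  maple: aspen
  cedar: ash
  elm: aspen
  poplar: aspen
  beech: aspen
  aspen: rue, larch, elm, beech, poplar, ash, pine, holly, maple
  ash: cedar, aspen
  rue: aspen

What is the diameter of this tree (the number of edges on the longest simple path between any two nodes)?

BFS from cedar reaches alder last, at distance 4; BFS from alder confirms no node is farther.
Path: cedar - ash - aspen - holly - alder.

4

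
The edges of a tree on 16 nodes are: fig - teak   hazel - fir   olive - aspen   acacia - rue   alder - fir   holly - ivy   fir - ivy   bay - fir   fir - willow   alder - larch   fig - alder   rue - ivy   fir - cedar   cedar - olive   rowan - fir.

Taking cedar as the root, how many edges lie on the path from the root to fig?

Climbing from fig to the root: fig–alder–fir–cedar. That's 3 steps.

3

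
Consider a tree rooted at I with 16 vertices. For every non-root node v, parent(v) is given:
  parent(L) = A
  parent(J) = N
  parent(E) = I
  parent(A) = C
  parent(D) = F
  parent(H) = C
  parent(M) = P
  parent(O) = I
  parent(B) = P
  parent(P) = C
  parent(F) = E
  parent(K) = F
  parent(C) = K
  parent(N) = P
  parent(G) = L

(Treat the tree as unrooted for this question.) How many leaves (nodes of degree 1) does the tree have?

7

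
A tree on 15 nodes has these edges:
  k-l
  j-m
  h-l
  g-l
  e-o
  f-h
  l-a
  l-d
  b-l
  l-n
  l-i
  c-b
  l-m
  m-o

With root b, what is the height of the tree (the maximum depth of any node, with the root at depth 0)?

4

e sits deepest: b → l → m → o → e — 4 edges from the root.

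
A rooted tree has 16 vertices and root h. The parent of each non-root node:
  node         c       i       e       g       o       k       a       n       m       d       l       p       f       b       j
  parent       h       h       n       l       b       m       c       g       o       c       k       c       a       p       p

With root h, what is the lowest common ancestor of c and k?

c

Ancestors of c (toward the root): c, h.
Ancestors of k: k, m, o, b, p, c, h.
The deepest node appearing in both lists is c.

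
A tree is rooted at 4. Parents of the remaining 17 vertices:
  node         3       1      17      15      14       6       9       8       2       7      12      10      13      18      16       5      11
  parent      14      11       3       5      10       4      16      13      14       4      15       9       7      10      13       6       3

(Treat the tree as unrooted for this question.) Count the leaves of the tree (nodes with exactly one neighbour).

The leaves are 1, 2, 8, 12, 17, 18.
That is 6 leaves.

6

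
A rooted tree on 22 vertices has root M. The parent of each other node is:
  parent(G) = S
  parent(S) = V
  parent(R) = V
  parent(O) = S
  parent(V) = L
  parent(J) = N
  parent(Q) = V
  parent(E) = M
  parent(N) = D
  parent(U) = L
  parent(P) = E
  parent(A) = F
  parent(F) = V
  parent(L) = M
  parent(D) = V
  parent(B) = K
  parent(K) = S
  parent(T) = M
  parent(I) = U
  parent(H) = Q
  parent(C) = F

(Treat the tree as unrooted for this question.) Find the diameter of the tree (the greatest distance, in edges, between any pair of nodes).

7

BFS from P reaches J last, at distance 7; BFS from J confirms no node is farther.
Path: P-E-M-L-V-D-N-J.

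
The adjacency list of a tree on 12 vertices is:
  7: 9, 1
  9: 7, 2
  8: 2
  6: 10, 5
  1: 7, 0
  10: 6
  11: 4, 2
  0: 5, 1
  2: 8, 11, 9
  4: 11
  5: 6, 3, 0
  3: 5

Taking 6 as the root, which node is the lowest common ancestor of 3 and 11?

5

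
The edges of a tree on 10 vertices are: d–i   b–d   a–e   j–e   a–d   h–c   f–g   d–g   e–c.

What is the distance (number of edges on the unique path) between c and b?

Walking from c: c–e–a–d–b. Length 4.

4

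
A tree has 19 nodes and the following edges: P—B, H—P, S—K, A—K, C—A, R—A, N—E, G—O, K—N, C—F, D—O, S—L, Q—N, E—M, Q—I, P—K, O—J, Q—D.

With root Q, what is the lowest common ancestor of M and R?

M's ancestor chain is M, E, N, Q and R's is R, A, K, N, Q; they first meet at N.

N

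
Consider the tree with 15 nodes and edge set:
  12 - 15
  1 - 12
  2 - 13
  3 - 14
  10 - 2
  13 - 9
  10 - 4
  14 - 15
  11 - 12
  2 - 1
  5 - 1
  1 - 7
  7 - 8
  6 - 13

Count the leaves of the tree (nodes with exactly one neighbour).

7

Degree-1 nodes: 3, 4, 5, 6, 8, 9, 11 — 7 of them.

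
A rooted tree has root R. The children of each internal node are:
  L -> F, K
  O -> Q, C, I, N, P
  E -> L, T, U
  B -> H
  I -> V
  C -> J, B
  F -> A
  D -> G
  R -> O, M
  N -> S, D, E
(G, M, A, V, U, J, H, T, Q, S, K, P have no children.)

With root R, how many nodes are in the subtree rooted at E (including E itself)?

7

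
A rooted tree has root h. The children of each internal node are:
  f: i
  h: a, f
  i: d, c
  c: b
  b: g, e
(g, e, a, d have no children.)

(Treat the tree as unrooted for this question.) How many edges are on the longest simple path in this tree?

A longest path is e-b-c-i-f-h-a, with 6 edges.

6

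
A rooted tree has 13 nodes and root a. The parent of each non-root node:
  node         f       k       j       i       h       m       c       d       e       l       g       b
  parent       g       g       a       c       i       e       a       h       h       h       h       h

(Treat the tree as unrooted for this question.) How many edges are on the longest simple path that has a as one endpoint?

The node farthest from a is f (k, m also at distance 5), via a–c–i–h–g–f — 5 edges.

5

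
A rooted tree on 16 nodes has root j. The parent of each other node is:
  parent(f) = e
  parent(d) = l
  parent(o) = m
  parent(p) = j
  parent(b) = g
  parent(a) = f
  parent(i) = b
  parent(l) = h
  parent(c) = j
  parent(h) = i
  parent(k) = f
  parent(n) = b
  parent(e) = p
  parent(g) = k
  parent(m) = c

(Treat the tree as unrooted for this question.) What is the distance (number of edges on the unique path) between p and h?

Walking from p: p–e–f–k–g–b–i–h. Length 7.

7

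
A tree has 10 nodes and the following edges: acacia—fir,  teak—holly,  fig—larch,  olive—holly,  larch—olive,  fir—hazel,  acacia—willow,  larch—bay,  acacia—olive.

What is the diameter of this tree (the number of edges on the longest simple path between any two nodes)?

5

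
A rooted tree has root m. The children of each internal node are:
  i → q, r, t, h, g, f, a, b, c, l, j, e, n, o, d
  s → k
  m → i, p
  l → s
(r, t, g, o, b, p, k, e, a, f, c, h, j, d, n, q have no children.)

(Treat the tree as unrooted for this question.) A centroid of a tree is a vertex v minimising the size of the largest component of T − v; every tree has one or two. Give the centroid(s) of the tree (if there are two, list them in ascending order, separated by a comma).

i

Removing i splits the tree into components of sizes 3, 2, 1, 1, 1, 1, 1, 1, 1, 1, 1, 1, 1, 1, 1, 1; the largest is 3 ≤ ⌊20/2⌋ = 10.
Every other node leaves some component of size > 10, so the centroid is unique.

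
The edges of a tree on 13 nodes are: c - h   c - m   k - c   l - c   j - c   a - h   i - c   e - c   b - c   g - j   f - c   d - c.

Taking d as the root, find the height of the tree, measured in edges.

3

a sits deepest: d – c – h – a — 3 edges from the root.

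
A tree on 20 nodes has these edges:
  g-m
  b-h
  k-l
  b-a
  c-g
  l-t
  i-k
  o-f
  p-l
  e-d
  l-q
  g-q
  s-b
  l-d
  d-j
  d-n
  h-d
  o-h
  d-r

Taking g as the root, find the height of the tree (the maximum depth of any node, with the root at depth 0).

6

f sits deepest: g → q → l → d → h → o → f — 6 edges from the root.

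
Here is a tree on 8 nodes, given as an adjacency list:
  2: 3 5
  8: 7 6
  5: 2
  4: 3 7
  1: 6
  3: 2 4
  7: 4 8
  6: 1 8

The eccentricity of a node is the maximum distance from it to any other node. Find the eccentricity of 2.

Distances from 2 peak at 6, attained at 1.
2-3-4-7-8-6-1

6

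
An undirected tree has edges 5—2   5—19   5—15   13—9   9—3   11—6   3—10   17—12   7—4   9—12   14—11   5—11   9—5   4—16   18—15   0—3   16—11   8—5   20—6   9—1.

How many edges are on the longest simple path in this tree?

7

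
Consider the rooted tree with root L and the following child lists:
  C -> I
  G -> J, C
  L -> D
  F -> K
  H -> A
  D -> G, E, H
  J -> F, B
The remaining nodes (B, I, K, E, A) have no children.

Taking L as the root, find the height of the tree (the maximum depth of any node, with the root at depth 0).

K sits deepest: L-D-G-J-F-K — 5 edges from the root.

5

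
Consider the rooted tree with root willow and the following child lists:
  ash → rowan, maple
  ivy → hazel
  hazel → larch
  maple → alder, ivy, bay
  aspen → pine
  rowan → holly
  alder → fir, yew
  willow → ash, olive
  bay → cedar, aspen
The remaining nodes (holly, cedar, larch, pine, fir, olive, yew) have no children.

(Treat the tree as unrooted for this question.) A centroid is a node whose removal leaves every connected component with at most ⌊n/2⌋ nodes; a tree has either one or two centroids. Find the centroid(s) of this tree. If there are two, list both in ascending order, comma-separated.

If maple is removed the pieces have sizes 5, 4, 3, 3, all ≤ ⌊16/2⌋ = 8.
Every other node leaves some component of size > 8, so the centroid is unique.

maple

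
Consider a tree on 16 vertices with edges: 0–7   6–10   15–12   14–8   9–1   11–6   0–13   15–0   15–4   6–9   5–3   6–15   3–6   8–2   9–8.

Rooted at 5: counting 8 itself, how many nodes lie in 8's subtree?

3

8's subtree: {8, 2, 14}, size 3.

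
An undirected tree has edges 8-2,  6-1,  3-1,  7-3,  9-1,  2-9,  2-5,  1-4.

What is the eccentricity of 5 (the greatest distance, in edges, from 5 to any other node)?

5

A farthest node from 5 is 7.
The path 5-2-9-1-3-7 has 5 edges.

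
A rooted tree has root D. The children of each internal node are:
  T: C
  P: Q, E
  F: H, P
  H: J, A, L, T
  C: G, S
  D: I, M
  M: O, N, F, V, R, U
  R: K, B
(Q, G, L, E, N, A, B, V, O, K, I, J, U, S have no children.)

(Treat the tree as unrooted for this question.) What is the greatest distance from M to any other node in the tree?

5

Distances from M peak at 5, attained at G (S also at distance 5).
M – F – H – T – C – G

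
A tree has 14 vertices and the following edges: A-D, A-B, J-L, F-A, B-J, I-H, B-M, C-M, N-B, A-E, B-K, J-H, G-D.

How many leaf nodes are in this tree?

The leaves are C, E, F, G, I, K, L, N.
That is 8 leaves.

8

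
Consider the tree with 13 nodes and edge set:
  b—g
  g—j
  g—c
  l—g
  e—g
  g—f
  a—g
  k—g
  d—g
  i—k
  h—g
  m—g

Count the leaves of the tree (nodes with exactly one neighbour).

The leaves are a, b, c, d, e, f, h, i, j, l, m.
That is 11 leaves.

11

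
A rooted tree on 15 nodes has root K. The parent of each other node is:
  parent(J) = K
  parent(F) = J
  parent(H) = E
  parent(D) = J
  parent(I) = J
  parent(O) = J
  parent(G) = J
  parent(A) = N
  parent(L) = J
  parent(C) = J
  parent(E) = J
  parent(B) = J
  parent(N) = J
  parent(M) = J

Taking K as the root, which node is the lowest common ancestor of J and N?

Ancestors of J (toward the root): J, K.
Ancestors of N: N, J, K.
The deepest node appearing in both lists is J.

J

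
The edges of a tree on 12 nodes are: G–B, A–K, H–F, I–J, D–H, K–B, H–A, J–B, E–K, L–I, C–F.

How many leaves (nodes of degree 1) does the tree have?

5

Exactly 5 nodes have a single neighbour: C, D, E, G, L.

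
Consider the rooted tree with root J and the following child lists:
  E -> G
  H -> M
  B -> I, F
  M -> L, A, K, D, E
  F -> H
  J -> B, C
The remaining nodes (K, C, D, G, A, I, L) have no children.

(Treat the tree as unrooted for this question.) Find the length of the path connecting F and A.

The path is F – H – M – A, which has 3 edges.

3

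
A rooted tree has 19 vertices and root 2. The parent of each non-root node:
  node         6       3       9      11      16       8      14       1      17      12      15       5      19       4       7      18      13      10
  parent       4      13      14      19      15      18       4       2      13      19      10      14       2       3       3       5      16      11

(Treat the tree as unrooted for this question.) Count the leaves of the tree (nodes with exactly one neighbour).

7

The leaves are 1, 6, 7, 8, 9, 12, 17.
That is 7 leaves.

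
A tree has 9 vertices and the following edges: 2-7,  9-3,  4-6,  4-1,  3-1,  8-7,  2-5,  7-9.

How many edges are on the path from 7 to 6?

5

Walking from 7: 7 – 9 – 3 – 1 – 4 – 6. Length 5.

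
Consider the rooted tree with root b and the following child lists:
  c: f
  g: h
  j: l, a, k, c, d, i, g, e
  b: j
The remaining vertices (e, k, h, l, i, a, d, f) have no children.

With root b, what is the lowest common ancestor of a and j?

j

a's ancestor chain is a, j, b and j's is j, b; they first meet at j.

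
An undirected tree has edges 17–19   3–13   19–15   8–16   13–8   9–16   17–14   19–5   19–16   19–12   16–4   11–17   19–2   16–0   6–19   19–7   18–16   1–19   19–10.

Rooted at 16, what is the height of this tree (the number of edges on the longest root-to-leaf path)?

3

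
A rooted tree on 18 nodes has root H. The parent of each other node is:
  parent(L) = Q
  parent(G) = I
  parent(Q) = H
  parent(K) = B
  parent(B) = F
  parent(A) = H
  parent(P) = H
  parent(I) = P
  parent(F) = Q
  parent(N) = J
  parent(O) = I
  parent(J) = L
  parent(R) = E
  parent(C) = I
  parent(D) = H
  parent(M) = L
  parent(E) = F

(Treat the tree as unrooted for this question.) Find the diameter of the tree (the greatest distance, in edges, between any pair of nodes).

BFS from K reaches O last, at distance 7; BFS from O confirms no node is farther.
Path: K - B - F - Q - H - P - I - O.

7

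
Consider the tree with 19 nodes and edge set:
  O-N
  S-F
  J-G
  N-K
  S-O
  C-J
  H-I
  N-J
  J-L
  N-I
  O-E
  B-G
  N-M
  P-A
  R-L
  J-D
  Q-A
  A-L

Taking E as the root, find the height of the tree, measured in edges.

6

The longest root-to-leaf path is E–O–N–J–L–A–P (6 edges).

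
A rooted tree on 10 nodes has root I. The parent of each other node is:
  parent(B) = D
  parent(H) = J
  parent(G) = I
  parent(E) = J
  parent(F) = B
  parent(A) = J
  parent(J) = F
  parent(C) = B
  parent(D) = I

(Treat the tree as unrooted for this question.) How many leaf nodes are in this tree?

Exactly 5 nodes have a single neighbour: A, C, E, G, H.

5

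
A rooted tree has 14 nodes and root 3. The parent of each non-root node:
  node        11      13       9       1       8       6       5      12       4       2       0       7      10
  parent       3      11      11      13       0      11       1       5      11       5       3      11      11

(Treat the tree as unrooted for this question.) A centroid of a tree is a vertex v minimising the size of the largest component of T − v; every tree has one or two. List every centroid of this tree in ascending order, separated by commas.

11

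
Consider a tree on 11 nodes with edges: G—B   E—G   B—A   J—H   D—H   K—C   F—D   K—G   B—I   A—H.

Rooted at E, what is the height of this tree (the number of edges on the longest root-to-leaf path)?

6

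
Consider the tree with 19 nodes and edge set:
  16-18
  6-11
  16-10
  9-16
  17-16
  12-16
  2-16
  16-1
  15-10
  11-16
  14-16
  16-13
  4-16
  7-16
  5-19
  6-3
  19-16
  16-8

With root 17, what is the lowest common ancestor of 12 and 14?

Path 12→root: 12 16 17; path 14→root: 14 16 17.
First common node: 16.

16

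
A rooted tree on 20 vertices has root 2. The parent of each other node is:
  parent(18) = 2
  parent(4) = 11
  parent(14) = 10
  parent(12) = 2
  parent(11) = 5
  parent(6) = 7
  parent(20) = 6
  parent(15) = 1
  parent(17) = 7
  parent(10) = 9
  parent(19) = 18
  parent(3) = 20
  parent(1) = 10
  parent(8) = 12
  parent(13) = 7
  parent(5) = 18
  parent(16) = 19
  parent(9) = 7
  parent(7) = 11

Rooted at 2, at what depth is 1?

7

Climbing from 1 to the root: 1–10–9–7–11–5–18–2. That's 7 steps.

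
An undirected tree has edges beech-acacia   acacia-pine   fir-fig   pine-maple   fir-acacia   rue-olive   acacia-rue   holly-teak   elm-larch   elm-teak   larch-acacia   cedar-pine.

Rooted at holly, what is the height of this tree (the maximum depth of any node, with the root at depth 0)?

6

A deepest node is fig, reached by holly-teak-elm-larch-acacia-fir-fig.
That path has 6 edges, so the height is 6.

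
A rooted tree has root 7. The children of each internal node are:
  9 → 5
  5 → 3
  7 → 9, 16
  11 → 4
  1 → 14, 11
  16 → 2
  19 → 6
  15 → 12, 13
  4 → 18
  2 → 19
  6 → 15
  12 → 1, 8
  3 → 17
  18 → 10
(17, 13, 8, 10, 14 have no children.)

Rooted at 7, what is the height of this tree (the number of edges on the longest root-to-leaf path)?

11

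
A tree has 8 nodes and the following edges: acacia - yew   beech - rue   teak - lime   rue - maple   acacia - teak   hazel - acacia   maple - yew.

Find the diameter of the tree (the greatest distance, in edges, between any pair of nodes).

6

Starting from lime, a farthest node is beech at distance 6.
One longest path: lime-teak-acacia-yew-maple-rue-beech.
So the diameter is 6.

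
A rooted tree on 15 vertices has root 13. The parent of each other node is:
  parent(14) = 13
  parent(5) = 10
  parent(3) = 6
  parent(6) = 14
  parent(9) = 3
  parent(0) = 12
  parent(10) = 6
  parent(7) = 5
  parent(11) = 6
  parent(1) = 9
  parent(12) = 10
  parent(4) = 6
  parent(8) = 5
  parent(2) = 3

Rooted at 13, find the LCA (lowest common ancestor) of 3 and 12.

6

3's ancestor chain is 3, 6, 14, 13 and 12's is 12, 10, 6, 14, 13; they first meet at 6.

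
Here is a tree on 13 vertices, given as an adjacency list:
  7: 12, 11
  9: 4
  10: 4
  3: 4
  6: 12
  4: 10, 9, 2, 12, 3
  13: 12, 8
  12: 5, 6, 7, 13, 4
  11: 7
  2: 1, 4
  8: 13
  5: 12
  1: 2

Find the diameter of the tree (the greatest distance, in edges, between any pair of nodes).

A longest path is 1-2-4-12-13-8, with 5 edges.

5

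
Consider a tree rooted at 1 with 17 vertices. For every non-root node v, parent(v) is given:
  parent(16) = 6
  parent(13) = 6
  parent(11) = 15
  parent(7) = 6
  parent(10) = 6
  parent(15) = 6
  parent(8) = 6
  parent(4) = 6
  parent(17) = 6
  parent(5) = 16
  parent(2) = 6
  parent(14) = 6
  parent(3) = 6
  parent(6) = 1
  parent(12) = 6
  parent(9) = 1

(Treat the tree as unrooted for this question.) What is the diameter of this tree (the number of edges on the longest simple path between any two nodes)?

4

Starting from 5, a farthest node is 9 at distance 4.
One longest path: 5–16–6–1–9.
So the diameter is 4.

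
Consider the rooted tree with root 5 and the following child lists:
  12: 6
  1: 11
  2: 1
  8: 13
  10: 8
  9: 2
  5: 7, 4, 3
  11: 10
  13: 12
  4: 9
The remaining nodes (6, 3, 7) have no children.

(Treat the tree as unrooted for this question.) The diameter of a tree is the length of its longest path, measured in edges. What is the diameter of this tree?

Starting from 6, a farthest node is 3 at distance 11.
One longest path: 6–12–13–8–10–11–1–2–9–4–5–3.
So the diameter is 11.

11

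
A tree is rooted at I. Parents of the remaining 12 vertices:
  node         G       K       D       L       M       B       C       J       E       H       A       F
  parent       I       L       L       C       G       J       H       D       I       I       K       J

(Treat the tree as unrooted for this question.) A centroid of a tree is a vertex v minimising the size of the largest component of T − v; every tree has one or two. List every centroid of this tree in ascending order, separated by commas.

L

Removing L splits the tree into components of sizes 6, 4, 2; the largest is 6 ≤ ⌊13/2⌋ = 6.
Every other node leaves some component of size > 6, so the centroid is unique.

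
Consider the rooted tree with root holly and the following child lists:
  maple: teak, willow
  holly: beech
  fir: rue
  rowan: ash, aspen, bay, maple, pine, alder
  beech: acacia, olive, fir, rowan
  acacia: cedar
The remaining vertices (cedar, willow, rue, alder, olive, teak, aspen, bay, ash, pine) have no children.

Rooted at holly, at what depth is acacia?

2

holly → beech → acacia — 2 edges.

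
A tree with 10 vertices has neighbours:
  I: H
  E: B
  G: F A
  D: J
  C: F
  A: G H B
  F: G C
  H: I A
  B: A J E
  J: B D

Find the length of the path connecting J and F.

Walking from J: J - B - A - G - F. Length 4.

4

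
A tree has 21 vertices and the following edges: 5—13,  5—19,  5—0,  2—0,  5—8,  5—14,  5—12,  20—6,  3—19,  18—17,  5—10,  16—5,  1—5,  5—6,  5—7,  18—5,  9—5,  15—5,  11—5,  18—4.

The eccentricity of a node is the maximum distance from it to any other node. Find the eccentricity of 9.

3

Distances from 9 peak at 3, attained at 4 (17, 20, 2, 3 also at distance 3).
9-5-18-4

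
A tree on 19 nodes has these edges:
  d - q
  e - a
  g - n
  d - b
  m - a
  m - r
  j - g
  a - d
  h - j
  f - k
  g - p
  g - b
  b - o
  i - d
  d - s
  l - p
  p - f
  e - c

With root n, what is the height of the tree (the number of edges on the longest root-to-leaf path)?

The longest root-to-leaf path is n-g-b-d-a-e-c (6 edges).

6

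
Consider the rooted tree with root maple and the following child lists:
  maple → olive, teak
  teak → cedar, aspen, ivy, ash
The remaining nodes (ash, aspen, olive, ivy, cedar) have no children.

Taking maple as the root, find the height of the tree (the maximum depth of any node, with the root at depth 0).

2

ivy sits deepest: maple–teak–ivy — 2 edges from the root.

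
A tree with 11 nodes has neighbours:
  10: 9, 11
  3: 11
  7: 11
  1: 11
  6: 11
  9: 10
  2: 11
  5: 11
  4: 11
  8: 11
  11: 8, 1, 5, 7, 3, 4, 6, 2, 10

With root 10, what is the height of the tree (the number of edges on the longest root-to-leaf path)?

1 sits deepest: 10 → 11 → 1 — 2 edges from the root.

2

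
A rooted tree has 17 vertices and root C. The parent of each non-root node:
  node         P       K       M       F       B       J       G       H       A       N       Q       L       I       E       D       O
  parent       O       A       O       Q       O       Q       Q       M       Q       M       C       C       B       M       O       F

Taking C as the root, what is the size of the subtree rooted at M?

4

The subtree rooted at M contains: M, H, N, E — 4 nodes.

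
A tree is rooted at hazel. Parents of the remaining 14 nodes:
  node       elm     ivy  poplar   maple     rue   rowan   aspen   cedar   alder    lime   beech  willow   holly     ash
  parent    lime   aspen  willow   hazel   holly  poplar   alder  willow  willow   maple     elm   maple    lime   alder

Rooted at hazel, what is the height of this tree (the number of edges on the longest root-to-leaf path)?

5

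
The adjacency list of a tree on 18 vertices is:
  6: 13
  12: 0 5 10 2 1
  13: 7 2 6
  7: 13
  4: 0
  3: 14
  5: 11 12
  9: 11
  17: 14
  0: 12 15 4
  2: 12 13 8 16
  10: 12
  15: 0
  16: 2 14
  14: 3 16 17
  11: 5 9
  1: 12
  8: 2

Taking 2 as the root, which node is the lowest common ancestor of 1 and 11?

1's ancestor chain is 1, 12, 2 and 11's is 11, 5, 12, 2; they first meet at 12.

12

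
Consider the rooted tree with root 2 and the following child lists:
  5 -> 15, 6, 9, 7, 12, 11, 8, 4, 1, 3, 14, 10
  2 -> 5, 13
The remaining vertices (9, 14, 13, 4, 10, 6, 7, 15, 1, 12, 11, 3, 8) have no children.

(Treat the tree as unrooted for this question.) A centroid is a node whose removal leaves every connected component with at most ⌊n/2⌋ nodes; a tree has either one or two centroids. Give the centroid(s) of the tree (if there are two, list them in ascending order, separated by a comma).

5

Removing 5 splits the tree into components of sizes 2, 1, 1, 1, 1, 1, 1, 1, 1, 1, 1, 1, 1; the largest is 2 ≤ ⌊15/2⌋ = 7.
No neighbour of 5 does as well, so 5 is the unique centroid.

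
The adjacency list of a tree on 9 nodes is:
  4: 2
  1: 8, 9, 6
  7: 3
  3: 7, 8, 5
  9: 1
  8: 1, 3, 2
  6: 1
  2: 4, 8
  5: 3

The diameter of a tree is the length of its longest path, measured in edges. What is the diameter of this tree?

BFS from 4 reaches 5 last, at distance 4; BFS from 5 confirms no node is farther.
Path: 4 – 2 – 8 – 3 – 5.

4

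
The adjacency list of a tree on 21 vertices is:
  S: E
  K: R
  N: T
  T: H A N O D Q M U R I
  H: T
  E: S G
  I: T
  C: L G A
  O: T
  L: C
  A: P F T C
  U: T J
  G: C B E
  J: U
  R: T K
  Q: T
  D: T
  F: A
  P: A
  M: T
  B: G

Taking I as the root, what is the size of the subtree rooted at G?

4

G's subtree: {G, B, E, S}, size 4.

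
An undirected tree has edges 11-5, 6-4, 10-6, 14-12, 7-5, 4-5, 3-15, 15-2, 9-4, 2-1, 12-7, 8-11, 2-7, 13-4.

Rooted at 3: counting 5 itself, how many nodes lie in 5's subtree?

8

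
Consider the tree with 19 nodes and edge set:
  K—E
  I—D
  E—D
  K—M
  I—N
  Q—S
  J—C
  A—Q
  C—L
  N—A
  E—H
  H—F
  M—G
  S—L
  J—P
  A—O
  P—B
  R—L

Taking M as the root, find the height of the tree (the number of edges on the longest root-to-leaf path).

B sits deepest: M – K – E – D – I – N – A – Q – S – L – C – J – P – B — 13 edges from the root.

13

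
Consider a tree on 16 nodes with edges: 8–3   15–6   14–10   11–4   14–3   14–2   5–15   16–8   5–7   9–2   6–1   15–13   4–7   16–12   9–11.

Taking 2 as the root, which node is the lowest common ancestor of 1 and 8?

2

Path 1→root: 1 6 15 5 7 4 11 9 2; path 8→root: 8 3 14 2.
First common node: 2.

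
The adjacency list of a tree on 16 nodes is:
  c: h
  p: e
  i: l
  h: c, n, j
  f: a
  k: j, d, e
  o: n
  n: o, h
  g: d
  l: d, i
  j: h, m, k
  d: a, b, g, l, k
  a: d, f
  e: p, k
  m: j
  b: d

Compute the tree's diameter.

7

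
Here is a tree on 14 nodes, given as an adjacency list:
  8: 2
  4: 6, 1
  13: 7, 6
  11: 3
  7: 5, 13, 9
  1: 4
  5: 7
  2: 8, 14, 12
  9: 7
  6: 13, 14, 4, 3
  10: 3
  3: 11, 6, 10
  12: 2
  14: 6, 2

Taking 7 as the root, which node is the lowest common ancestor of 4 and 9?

Path 4→root: 4 6 13 7; path 9→root: 9 7.
First common node: 7.

7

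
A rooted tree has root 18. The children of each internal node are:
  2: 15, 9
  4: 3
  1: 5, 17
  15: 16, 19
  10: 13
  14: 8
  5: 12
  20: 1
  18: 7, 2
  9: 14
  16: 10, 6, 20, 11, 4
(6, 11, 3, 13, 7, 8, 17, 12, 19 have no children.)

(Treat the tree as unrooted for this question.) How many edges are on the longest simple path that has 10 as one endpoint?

Distances from 10 peak at 6, attained at 8.
10–16–15–2–9–14–8

6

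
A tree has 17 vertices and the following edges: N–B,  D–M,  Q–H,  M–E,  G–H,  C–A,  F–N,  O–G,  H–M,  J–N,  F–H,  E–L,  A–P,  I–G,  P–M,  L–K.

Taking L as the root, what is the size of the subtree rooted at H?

9

The subtree rooted at H contains: H, F, G, Q, N, O, I, J, B — 9 nodes.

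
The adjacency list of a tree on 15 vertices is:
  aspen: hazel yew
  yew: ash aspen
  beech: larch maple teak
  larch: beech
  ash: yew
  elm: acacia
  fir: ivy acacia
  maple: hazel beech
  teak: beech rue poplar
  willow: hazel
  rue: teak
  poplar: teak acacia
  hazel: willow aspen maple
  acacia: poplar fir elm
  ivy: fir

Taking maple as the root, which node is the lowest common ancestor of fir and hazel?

fir's ancestor chain is fir, acacia, poplar, teak, beech, maple and hazel's is hazel, maple; they first meet at maple.

maple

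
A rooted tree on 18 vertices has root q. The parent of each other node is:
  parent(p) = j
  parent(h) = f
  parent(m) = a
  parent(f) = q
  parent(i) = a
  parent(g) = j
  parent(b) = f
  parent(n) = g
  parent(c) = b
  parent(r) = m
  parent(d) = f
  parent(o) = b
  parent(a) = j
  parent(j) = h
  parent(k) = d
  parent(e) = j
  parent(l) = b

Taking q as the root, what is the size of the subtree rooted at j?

j's subtree: {j, g, a, p, e, n, i, m, r}, size 9.

9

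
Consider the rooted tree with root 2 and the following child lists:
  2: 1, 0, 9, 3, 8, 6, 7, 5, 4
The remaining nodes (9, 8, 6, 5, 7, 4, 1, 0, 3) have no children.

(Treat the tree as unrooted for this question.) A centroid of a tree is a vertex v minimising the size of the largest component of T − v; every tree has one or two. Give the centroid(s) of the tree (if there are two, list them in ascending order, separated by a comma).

Delete 2: the remaining components have sizes 1, 1, 1, 1, 1, 1, 1, 1, 1. Max 1 ≤ 5, so 2 is a centroid.
No neighbour of 2 does as well, so 2 is the unique centroid.

2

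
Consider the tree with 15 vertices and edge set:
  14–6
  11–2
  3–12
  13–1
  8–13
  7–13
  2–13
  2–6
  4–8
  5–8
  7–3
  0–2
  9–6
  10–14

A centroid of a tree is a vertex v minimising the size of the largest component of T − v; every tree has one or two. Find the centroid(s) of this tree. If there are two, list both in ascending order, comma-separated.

Removing 13 splits the tree into components of sizes 7, 3, 3, 1; the largest is 7 ≤ ⌊15/2⌋ = 7.
No neighbour of 13 does as well, so 13 is the unique centroid.

13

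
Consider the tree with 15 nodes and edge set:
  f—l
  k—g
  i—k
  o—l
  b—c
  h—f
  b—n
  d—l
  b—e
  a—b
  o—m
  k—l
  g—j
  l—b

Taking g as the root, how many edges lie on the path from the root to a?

4

Climbing from a to the root: a–b–l–k–g. That's 4 steps.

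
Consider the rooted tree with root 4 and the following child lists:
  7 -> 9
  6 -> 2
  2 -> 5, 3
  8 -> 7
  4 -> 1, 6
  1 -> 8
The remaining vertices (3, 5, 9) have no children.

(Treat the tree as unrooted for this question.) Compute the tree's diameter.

7

BFS from 9 reaches 5 last, at distance 7; BFS from 5 confirms no node is farther.
Path: 9–7–8–1–4–6–2–5.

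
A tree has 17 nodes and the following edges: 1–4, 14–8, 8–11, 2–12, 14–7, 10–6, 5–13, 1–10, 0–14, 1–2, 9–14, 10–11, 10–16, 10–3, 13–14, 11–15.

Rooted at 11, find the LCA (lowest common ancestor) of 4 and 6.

4's ancestor chain is 4, 1, 10, 11 and 6's is 6, 10, 11; they first meet at 10.

10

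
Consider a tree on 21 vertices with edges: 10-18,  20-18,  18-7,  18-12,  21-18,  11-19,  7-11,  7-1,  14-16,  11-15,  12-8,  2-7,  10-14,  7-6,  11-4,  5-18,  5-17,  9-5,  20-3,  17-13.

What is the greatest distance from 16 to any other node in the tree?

6

The node farthest from 16 is 15 (13, 4, 19 also at distance 6), via 16 – 14 – 10 – 18 – 7 – 11 – 15 — 6 edges.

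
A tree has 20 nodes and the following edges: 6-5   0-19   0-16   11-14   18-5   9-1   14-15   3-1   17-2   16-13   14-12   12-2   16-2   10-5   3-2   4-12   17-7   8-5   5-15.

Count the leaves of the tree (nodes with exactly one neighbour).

10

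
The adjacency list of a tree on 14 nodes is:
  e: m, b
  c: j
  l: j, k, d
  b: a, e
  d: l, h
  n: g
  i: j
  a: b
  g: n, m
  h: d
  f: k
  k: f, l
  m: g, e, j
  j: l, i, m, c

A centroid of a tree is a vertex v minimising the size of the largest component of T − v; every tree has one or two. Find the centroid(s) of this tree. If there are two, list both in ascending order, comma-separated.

Removing j splits the tree into components of sizes 6, 5, 1, 1; the largest is 6 ≤ ⌊14/2⌋ = 7.
Every other node leaves some component of size > 7, so the centroid is unique.

j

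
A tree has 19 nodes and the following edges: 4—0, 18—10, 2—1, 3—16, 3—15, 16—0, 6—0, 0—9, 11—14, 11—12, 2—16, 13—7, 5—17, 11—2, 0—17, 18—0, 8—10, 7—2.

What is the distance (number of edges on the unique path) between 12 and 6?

The path is 12 – 11 – 2 – 16 – 0 – 6, which has 5 edges.

5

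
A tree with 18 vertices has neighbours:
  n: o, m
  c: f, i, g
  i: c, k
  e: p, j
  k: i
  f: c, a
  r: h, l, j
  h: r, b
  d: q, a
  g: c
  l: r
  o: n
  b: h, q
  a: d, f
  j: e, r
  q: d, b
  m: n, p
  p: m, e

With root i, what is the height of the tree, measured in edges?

o sits deepest: i-c-f-a-d-q-b-h-r-j-e-p-m-n-o — 14 edges from the root.

14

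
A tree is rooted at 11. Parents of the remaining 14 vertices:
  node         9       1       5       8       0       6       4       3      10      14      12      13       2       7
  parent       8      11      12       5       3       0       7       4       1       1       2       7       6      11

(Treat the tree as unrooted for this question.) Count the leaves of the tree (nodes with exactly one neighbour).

4

The leaves are 9, 10, 13, 14.
That is 4 leaves.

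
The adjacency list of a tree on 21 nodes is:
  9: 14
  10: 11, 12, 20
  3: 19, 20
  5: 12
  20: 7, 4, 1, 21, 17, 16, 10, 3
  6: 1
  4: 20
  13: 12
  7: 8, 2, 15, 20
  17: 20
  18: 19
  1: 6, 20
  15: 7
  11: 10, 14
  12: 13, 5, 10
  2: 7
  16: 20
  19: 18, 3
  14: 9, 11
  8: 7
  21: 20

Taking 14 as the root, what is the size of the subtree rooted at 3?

3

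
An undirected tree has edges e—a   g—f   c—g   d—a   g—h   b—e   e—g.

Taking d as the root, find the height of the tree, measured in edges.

4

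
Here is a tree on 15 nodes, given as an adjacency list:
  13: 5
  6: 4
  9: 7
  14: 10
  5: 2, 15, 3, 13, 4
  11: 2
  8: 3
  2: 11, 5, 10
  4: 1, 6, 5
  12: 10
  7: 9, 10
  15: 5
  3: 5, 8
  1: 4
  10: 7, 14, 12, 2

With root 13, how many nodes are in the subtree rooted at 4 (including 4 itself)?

3

The subtree rooted at 4 contains: 4, 1, 6 — 3 nodes.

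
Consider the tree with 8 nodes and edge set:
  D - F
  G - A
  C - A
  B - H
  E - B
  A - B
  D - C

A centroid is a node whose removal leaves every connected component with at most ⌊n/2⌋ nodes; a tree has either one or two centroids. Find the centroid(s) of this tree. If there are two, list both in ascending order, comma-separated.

Removing A splits the tree into components of sizes 3, 3, 1; the largest is 3 ≤ ⌊8/2⌋ = 4.
Every other node leaves some component of size > 4, so the centroid is unique.

A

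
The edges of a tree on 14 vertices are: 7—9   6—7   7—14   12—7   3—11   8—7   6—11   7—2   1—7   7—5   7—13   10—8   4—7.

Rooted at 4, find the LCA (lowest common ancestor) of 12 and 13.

7

Ancestors of 12 (toward the root): 12, 7, 4.
Ancestors of 13: 13, 7, 4.
The deepest node appearing in both lists is 7.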